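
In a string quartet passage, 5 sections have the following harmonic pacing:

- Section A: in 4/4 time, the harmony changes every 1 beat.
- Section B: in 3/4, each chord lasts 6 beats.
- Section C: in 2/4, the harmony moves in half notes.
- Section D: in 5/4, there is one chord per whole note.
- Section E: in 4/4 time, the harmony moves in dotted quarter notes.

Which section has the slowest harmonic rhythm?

A: 4 beats/bar ÷ 1 beat/chord = 4 chords/bar.
B: 3 beats/bar ÷ 6 beats/chord = 0.5 chords/bar.
C: 2 beats/bar ÷ 2 beats/chord = 1 chord/bar.
D: 5 beats/bar ÷ 4 beats/chord = 1.25 chords/bar.
E: 4 beats/bar ÷ 1.5 beats/chord = 8/3 chords/bar.
Slowest is B at 0.5 chords/bar.

Section B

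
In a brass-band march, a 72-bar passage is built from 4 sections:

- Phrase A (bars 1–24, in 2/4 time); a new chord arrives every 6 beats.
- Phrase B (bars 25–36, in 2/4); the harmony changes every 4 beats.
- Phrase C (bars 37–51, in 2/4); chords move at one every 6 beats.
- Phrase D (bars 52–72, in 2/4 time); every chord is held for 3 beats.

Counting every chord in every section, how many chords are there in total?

A: 24·2 = 48 beats, 48/6 = 8 chords.
B: 12·2 = 24 beats, 24/4 = 6 chords.
C: 15·2 = 30 beats, 30/6 = 5 chords.
D: 21·2 = 42 beats, 42/3 = 14 chords.
Total: 8 + 6 + 5 + 14 = 33.

33 chords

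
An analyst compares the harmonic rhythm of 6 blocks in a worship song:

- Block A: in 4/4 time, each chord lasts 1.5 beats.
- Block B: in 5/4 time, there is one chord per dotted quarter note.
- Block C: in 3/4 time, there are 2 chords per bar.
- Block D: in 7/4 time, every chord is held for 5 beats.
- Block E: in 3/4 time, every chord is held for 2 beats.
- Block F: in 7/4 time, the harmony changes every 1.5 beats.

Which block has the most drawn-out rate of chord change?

Block D

A: 4/1.5 = 8/3 chords/bar.
B: 5/1.5 = 10/3 chords/bar.
C: 3/1.5 = 2 chords/bar.
D: 7/5 = 1.4 chords/bar.
E: 3/2 = 1.5 chords/bar.
F: 7/1.5 = 14/3 chords/bar.
Slowest is D at 1.4 chords/bar.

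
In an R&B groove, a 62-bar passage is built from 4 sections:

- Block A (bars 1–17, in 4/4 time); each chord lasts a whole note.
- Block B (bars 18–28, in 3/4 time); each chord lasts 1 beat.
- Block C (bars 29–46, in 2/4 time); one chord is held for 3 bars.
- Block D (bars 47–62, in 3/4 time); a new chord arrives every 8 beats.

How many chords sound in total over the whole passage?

62 chords

A has 68 beats and chords last 4 each, so 17 chords.
B has 33 beats and chords last 1 each, so 33 chords.
C has 36 beats and chords last 6 each, so 6 chords.
D has 48 beats and chords last 8 each, so 6 chords.
Total: 17 + 33 + 6 + 6 = 62.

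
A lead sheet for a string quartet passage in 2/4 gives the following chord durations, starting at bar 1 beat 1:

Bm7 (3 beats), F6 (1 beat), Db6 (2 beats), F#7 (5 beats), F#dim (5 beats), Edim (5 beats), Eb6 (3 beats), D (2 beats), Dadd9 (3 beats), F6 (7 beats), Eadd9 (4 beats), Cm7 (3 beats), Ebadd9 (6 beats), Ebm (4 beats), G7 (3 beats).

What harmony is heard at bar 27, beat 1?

Beat 1 of bar 27 is beat (27−1)×2 + 1 = 53 overall.
Running totals: Bm7 ends at 3, F6 ends at 4, Db6 ends at 6, F#7 ends at 11, F#dim ends at 16, Edim ends at 21, Eb6 ends at 24, D ends at 26, Dadd9 ends at 29, F6 ends at 36, Eadd9 ends at 40, Cm7 ends at 43, Ebadd9 ends at 49, Ebm ends at 53.
Beat 53 falls within Ebm.

Ebm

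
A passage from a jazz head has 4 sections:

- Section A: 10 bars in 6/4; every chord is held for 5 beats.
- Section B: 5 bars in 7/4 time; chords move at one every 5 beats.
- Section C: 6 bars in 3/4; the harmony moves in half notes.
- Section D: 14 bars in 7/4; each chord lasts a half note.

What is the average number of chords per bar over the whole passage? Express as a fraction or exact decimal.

A: 10 × 6 = 60 beats ÷ 5 = 12 chords.
B: 5 × 7 = 35 beats ÷ 5 = 7 chords.
C: 6 × 3 = 18 beats ÷ 2 = 9 chords.
D: 14 × 7 = 98 beats ÷ 2 = 49 chords.
Overall: 77 chords over 35 bars → 77/35 = 2.2 chords per bar.

2.2 chords per bar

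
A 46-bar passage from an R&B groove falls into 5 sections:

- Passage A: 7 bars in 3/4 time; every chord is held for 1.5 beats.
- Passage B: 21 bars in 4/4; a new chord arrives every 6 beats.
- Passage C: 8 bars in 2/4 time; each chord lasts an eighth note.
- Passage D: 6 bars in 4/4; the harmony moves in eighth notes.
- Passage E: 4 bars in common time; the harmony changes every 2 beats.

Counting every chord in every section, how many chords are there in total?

A has 21 beats and chords last 1.5 each, so 14 chords.
B has 84 beats and chords last 6 each, so 14 chords.
C has 16 beats and chords last 0.5 each, so 32 chords.
D has 24 beats and chords last 0.5 each, so 48 chords.
E has 16 beats and chords last 2 each, so 8 chords.
Total: 14 + 14 + 32 + 48 + 8 = 116.

116 chords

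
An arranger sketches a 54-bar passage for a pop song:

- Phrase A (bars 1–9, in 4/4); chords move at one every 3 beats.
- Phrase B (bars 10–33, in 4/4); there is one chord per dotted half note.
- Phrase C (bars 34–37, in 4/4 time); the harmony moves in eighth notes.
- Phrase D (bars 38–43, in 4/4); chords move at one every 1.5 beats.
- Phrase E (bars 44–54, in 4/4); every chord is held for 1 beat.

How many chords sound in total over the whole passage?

A has 36 beats and chords last 3 each, so 12 chords.
B has 96 beats and chords last 3 each, so 32 chords.
C has 16 beats and chords last 0.5 each, so 32 chords.
D has 24 beats and chords last 1.5 each, so 16 chords.
E has 44 beats and chords last 1 each, so 44 chords.
Total: 12 + 32 + 32 + 16 + 44 = 136.

136 chords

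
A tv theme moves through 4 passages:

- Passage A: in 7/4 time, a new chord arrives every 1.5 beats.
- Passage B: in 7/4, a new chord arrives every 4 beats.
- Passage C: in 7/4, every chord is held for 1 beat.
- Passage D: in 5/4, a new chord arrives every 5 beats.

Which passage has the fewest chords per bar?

A: each chord is 1.5 beats in 7/4, so 14/3 per bar.
B: each chord is 4 beats in 7/4, so 1.75 per bar.
C: each chord is 1 beat in 7/4, so 7 per bar.
D: each chord is 5 beats in 5/4, so 1 per bar.
Slowest is D at 1 chords/bar.

Passage D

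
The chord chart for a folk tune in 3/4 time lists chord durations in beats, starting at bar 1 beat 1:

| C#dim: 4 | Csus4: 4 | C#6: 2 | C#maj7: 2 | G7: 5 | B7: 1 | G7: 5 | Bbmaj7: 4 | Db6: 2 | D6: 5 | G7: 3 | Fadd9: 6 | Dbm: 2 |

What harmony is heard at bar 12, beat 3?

Beat 3 of bar 12 is beat (12−1)×3 + 3 = 36 overall.
Running totals: C#dim ends at 4, Csus4 ends at 8, C#6 ends at 10, C#maj7 ends at 12, G7 ends at 17, B7 ends at 18, G7 ends at 23, Bbmaj7 ends at 27, Db6 ends at 29, D6 ends at 34, G7 ends at 37.
Beat 36 falls within G7.

G7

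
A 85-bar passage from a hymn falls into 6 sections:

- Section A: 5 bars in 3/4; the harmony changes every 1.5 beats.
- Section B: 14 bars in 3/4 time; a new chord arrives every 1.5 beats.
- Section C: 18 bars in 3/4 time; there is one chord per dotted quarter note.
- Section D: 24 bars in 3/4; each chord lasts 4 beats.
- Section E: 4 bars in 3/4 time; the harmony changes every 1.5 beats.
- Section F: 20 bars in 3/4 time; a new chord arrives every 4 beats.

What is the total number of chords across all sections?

115 chords

A has 15 beats and chords last 1.5 each, so 10 chords.
B has 42 beats and chords last 1.5 each, so 28 chords.
C has 54 beats and chords last 1.5 each, so 36 chords.
D has 72 beats and chords last 4 each, so 18 chords.
E has 12 beats and chords last 1.5 each, so 8 chords.
F has 60 beats and chords last 4 each, so 15 chords.
Total: 10 + 28 + 36 + 18 + 8 + 15 = 115.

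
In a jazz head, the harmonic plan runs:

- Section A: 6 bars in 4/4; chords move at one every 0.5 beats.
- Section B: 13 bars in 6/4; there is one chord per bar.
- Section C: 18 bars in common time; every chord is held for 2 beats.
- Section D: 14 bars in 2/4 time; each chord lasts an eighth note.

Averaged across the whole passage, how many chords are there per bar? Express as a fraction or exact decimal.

3 chords per bar

A: 6 bars of 4 beats is 24 beats; at 0.5 beats each that's 48 chords.
B: 13 bars of 6 beats is 78 beats; at 6 beats each that's 13 chords.
C: 18 bars of 4 beats is 72 beats; at 2 beats each that's 36 chords.
D: 14 bars of 2 beats is 28 beats; at 0.5 beats each that's 56 chords.
Overall: 153 chords over 51 bars → 153/51 = 3 chords per bar.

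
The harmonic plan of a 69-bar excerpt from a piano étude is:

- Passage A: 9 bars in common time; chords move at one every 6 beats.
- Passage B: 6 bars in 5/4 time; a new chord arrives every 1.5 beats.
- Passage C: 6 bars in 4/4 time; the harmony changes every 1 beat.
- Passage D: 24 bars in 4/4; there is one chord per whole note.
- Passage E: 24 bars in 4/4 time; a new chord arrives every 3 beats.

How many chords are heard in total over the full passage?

106 chords

A: 9 bars × 4 beats = 36 beats; 6 beats/chord → 6 chords.
B: 6 bars × 5 beats = 30 beats; 1.5 beats/chord → 20 chords.
C: 6 bars × 4 beats = 24 beats; 1 beat/chord → 24 chords.
D: 24 bars × 4 beats = 96 beats; 4 beats/chord → 24 chords.
E: 24 bars × 4 beats = 96 beats; 3 beats/chord → 32 chords.
Total: 6 + 20 + 24 + 24 + 32 = 106.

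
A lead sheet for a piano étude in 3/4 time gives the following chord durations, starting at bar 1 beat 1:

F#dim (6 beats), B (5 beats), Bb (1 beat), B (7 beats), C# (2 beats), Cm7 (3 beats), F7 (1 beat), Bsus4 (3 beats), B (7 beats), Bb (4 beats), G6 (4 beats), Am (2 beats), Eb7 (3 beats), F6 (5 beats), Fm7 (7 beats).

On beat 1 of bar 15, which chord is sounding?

Beat 1 of bar 15 is beat (15−1)×3 + 1 = 43 overall.
Running totals: F#dim ends at 6, B ends at 11, Bb ends at 12, B ends at 19, C# ends at 21, Cm7 ends at 24, F7 ends at 25, Bsus4 ends at 28, B ends at 35, Bb ends at 39, G6 ends at 43.
Beat 43 falls within G6.

G6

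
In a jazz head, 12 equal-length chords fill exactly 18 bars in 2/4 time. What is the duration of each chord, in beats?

18 bars × 2 beats/bar = 36 beats total.
36 beats ÷ 12 chords = 3 beats per chord.
(That is a dotted half note.)

3 beats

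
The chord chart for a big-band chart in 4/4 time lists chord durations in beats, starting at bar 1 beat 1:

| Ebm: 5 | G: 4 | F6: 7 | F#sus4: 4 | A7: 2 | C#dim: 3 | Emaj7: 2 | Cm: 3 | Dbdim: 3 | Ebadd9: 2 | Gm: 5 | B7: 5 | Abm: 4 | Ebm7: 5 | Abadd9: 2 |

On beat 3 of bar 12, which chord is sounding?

Abm

Beat 3 of bar 12 is beat (12−1)×4 + 3 = 47 overall.
Running totals: Ebm ends at 5, G ends at 9, F6 ends at 16, F#sus4 ends at 20, A7 ends at 22, C#dim ends at 25, Emaj7 ends at 27, Cm ends at 30, Dbdim ends at 33, Ebadd9 ends at 35, Gm ends at 40, B7 ends at 45, Abm ends at 49.
Beat 47 falls within Abm.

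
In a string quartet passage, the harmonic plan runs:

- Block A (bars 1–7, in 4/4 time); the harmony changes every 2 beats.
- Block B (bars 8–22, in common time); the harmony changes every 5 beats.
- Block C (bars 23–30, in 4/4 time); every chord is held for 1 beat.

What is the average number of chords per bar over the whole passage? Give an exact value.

29/15 chords per bar

A: 7 × 4 = 28 beats ÷ 2 = 14 chords.
B: 15 × 4 = 60 beats ÷ 5 = 12 chords.
C: 8 × 4 = 32 beats ÷ 1 = 32 chords.
Overall: 58 chords over 30 bars → 58/30 = 29/15 chords per bar.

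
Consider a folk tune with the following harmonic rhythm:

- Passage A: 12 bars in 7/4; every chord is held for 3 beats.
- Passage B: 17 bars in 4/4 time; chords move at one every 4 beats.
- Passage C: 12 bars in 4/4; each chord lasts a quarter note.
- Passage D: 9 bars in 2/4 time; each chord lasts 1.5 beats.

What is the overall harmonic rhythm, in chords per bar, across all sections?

2.1 chords per bar

A: 12 bars of 7 beats is 84 beats; at 3 beats each that's 28 chords.
B: 17 bars of 4 beats is 68 beats; at 4 beats each that's 17 chords.
C: 12 bars of 4 beats is 48 beats; at 1 beat each that's 48 chords.
D: 9 bars of 2 beats is 18 beats; at 1.5 beats each that's 12 chords.
Overall: 105 chords over 50 bars → 105/50 = 2.1 chords per bar.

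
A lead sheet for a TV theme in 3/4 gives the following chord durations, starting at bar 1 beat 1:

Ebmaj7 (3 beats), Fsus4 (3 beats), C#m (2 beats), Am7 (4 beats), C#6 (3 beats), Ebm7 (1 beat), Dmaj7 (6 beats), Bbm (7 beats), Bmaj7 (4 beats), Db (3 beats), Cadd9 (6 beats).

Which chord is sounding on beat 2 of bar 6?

Dmaj7

Beat 2 of bar 6 is beat (6−1)×3 + 2 = 17 overall.
Running totals: Ebmaj7 ends at 3, Fsus4 ends at 6, C#m ends at 8, Am7 ends at 12, C#6 ends at 15, Ebm7 ends at 16, Dmaj7 ends at 22.
Beat 17 falls within Dmaj7.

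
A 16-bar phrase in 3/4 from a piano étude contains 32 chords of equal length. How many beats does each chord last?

16 bars × 3 beats/bar = 48 beats total.
48 beats ÷ 32 chords = 1.5 beats per chord.
(That is a dotted quarter note.)

1.5 beats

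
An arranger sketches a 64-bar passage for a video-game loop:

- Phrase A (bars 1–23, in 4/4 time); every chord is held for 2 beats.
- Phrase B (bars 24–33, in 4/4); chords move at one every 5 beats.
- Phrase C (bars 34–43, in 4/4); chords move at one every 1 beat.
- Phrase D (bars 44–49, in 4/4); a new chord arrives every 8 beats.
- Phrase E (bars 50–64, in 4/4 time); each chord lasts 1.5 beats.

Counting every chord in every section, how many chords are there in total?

137 chords

A: 23·4 = 92 beats, 92/2 = 46 chords.
B: 10·4 = 40 beats, 40/5 = 8 chords.
C: 10·4 = 40 beats, 40/1 = 40 chords.
D: 6·4 = 24 beats, 24/8 = 3 chords.
E: 15·4 = 60 beats, 60/1.5 = 40 chords.
Total: 46 + 8 + 40 + 3 + 40 = 137.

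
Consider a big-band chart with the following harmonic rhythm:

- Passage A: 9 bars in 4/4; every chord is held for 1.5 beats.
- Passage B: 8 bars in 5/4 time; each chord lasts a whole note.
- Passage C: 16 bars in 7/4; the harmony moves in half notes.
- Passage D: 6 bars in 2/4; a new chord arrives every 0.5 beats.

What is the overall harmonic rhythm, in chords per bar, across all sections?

A: 9 × 4 = 36 beats ÷ 1.5 = 24 chords.
B: 8 × 5 = 40 beats ÷ 4 = 10 chords.
C: 16 × 7 = 112 beats ÷ 2 = 56 chords.
D: 6 × 2 = 12 beats ÷ 0.5 = 24 chords.
Overall: 114 chords over 39 bars → 114/39 = 38/13 chords per bar.

38/13 chords per bar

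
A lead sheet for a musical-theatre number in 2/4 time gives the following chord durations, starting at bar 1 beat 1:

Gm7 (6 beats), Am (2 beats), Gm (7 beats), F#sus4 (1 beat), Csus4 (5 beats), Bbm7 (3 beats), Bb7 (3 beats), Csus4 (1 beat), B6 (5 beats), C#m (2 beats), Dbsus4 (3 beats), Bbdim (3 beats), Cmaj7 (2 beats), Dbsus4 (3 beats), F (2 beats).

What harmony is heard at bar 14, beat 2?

Beat 2 of bar 14 is beat (14−1)×2 + 2 = 28 overall.
Running totals: Gm7 ends at 6, Am ends at 8, Gm ends at 15, F#sus4 ends at 16, Csus4 ends at 21, Bbm7 ends at 24, Bb7 ends at 27, Csus4 ends at 28.
Beat 28 falls within Csus4.

Csus4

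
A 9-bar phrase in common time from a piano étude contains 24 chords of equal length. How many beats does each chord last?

1.5 beats

9 bars × 4 beats/bar = 36 beats total.
36 beats ÷ 24 chords = 1.5 beats per chord.
(That is a dotted quarter note.)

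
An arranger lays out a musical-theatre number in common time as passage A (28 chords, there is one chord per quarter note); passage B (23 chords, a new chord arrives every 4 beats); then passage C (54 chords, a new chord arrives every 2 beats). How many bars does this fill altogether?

57 bars

A: 28 × 1 = 28 beats = 7 bars.
B: 23 × 4 = 92 beats = 23 bars.
C: 54 × 2 = 108 beats = 27 bars.
Total: 7 + 23 + 27 = 57 bars.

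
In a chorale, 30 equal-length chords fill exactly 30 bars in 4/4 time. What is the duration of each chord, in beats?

4 beats

30 bars × 4 beats/bar = 120 beats total.
120 beats ÷ 30 chords = 4 beats per chord.
(That is a whole note.)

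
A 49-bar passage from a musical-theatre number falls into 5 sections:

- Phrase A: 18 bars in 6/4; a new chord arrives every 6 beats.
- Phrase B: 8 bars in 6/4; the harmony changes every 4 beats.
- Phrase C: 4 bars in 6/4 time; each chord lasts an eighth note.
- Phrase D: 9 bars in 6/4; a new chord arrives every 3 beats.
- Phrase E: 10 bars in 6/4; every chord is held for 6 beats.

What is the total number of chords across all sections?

106 chords

A: 18·6 = 108 beats, 108/6 = 18 chords.
B: 8·6 = 48 beats, 48/4 = 12 chords.
C: 4·6 = 24 beats, 24/0.5 = 48 chords.
D: 9·6 = 54 beats, 54/3 = 18 chords.
E: 10·6 = 60 beats, 60/6 = 10 chords.
Total: 18 + 12 + 48 + 18 + 10 = 106.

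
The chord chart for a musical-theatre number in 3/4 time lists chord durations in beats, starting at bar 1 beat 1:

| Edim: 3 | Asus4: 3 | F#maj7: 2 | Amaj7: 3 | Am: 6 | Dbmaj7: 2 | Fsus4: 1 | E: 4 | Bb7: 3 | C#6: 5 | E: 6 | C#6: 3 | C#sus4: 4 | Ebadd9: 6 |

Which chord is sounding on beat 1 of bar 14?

C#6

Beat 1 of bar 14 is beat (14−1)×3 + 1 = 40 overall.
Running totals: Edim ends at 3, Asus4 ends at 6, F#maj7 ends at 8, Amaj7 ends at 11, Am ends at 17, Dbmaj7 ends at 19, Fsus4 ends at 20, E ends at 24, Bb7 ends at 27, C#6 ends at 32, E ends at 38, C#6 ends at 41.
Beat 40 falls within C#6.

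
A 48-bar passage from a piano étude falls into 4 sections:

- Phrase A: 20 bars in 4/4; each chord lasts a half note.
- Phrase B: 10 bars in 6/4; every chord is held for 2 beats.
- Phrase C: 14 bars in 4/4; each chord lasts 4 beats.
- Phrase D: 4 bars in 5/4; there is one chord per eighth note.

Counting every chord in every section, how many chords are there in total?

A: 20·4 = 80 beats, 80/2 = 40 chords.
B: 10·6 = 60 beats, 60/2 = 30 chords.
C: 14·4 = 56 beats, 56/4 = 14 chords.
D: 4·5 = 20 beats, 20/0.5 = 40 chords.
Total: 40 + 30 + 14 + 40 = 124.

124 chords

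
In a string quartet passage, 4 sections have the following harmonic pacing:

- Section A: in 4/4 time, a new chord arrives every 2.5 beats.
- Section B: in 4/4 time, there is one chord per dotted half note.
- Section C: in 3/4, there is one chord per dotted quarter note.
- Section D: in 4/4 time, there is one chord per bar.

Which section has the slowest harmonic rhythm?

Section D

A: each chord is 2.5 beats in 4/4, so 1.6 per bar.
B: each chord is 3 beats in 4/4, so 4/3 per bar.
C: each chord is 1.5 beats in 3/4, so 2 per bar.
D: each chord is 4 beats in 4/4, so 1 per bar.
Slowest is D at 1 chords/bar.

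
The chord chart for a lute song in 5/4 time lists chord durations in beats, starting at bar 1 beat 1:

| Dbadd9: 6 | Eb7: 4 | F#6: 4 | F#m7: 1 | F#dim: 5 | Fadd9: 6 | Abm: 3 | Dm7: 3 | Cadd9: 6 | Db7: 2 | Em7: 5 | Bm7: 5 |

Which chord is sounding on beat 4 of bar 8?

Db7

Beat 4 of bar 8 is beat (8−1)×5 + 4 = 39 overall.
Running totals: Dbadd9 ends at 6, Eb7 ends at 10, F#6 ends at 14, F#m7 ends at 15, F#dim ends at 20, Fadd9 ends at 26, Abm ends at 29, Dm7 ends at 32, Cadd9 ends at 38, Db7 ends at 40.
Beat 39 falls within Db7.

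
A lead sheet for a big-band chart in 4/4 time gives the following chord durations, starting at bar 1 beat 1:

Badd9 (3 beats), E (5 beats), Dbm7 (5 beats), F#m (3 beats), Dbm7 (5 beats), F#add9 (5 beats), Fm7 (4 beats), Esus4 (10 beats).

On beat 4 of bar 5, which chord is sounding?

Dbm7

Beat 4 of bar 5 is beat (5−1)×4 + 4 = 20 overall.
Running totals: Badd9 ends at 3, E ends at 8, Dbm7 ends at 13, F#m ends at 16, Dbm7 ends at 21.
Beat 20 falls within Dbm7.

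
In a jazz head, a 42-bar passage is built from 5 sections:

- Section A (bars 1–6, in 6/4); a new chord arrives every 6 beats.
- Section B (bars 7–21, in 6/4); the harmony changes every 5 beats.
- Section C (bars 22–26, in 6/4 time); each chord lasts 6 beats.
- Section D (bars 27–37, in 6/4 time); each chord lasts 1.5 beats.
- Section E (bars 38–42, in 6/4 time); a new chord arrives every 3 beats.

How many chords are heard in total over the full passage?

A: 6 bars × 6 beats = 36 beats; 6 beats/chord → 6 chords.
B: 15 bars × 6 beats = 90 beats; 5 beats/chord → 18 chords.
C: 5 bars × 6 beats = 30 beats; 6 beats/chord → 5 chords.
D: 11 bars × 6 beats = 66 beats; 1.5 beats/chord → 44 chords.
E: 5 bars × 6 beats = 30 beats; 3 beats/chord → 10 chords.
Total: 6 + 18 + 5 + 44 + 10 = 83.

83 chords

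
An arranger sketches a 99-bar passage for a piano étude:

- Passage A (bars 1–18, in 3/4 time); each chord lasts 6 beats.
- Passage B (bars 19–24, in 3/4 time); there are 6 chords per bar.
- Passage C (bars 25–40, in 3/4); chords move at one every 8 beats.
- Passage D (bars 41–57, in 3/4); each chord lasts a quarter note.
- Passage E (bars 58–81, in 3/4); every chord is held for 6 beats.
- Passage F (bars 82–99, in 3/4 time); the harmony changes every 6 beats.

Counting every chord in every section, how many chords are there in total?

A has 54 beats and chords last 6 each, so 9 chords.
B has 18 beats and chords last 0.5 each, so 36 chords.
C has 48 beats and chords last 8 each, so 6 chords.
D has 51 beats and chords last 1 each, so 51 chords.
E has 72 beats and chords last 6 each, so 12 chords.
F has 54 beats and chords last 6 each, so 9 chords.
Total: 9 + 36 + 6 + 51 + 12 + 9 = 123.

123 chords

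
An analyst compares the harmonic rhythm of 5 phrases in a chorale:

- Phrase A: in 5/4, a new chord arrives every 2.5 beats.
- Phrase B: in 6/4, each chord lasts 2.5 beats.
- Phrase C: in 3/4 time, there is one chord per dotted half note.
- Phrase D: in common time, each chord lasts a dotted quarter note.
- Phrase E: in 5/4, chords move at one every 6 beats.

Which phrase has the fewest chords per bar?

A: each chord is 2.5 beats in 5/4, so 2 per bar.
B: each chord is 2.5 beats in 6/4, so 2.4 per bar.
C: each chord is 3 beats in 3/4, so 1 per bar.
D: each chord is 1.5 beats in 4/4, so 8/3 per bar.
E: each chord is 6 beats in 5/4, so 5/6 per bar.
Slowest is E at 5/6 chords/bar.

Phrase E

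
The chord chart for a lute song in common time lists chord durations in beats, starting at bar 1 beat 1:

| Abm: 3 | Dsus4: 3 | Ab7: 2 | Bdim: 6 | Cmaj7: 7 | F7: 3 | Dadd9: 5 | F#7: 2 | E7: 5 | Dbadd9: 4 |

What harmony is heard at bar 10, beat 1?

Beat 1 of bar 10 is beat (10−1)×4 + 1 = 37 overall.
Running totals: Abm ends at 3, Dsus4 ends at 6, Ab7 ends at 8, Bdim ends at 14, Cmaj7 ends at 21, F7 ends at 24, Dadd9 ends at 29, F#7 ends at 31, E7 ends at 36, Dbadd9 ends at 40.
Beat 37 falls within Dbadd9.

Dbadd9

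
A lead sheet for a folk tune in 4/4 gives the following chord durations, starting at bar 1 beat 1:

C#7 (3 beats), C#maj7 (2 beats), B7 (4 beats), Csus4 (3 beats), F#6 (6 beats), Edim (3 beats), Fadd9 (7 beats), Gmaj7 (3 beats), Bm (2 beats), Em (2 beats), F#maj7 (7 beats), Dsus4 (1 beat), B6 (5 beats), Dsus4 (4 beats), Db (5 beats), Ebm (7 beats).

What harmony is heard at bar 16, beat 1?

Beat 1 of bar 16 is beat (16−1)×4 + 1 = 61 overall.
Running totals: C#7 ends at 3, C#maj7 ends at 5, B7 ends at 9, Csus4 ends at 12, F#6 ends at 18, Edim ends at 21, Fadd9 ends at 28, Gmaj7 ends at 31, Bm ends at 33, Em ends at 35, F#maj7 ends at 42, Dsus4 ends at 43, B6 ends at 48, Dsus4 ends at 52, Db ends at 57, Ebm ends at 64.
Beat 61 falls within Ebm.

Ebm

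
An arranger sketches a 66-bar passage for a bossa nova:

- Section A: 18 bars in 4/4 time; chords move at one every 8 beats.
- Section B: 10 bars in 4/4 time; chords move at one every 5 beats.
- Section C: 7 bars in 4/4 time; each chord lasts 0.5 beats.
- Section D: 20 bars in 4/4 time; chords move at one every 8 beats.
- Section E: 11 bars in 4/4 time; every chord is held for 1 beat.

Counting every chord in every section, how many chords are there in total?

127 chords

A: 18·4 = 72 beats, 72/8 = 9 chords.
B: 10·4 = 40 beats, 40/5 = 8 chords.
C: 7·4 = 28 beats, 28/0.5 = 56 chords.
D: 20·4 = 80 beats, 80/8 = 10 chords.
E: 11·4 = 44 beats, 44/1 = 44 chords.
Total: 9 + 8 + 56 + 10 + 44 = 127.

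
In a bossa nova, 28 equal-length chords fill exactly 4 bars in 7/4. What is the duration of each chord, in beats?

1 beat

4 bars × 7 beats/bar = 28 beats total.
28 beats ÷ 28 chords = 1 beats per chord.
(That is a quarter note.)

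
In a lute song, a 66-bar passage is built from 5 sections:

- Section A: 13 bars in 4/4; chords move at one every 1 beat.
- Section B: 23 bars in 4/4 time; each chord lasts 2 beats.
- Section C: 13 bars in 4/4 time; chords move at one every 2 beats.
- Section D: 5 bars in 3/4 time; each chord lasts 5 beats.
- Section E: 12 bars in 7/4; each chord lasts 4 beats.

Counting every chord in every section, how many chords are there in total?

A: 13 bars × 4 beats = 52 beats; 1 beat/chord → 52 chords.
B: 23 bars × 4 beats = 92 beats; 2 beats/chord → 46 chords.
C: 13 bars × 4 beats = 52 beats; 2 beats/chord → 26 chords.
D: 5 bars × 3 beats = 15 beats; 5 beats/chord → 3 chords.
E: 12 bars × 7 beats = 84 beats; 4 beats/chord → 21 chords.
Total: 52 + 46 + 26 + 3 + 21 = 148.

148 chords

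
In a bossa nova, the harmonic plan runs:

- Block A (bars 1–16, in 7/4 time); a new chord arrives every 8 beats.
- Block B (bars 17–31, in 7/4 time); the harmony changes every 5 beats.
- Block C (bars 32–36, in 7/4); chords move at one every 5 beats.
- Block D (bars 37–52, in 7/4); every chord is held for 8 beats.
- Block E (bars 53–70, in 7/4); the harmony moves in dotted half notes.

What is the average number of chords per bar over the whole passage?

A: 16 bars of 7 beats is 112 beats; at 8 beats each that's 14 chords.
B: 15 bars of 7 beats is 105 beats; at 5 beats each that's 21 chords.
C: 5 bars of 7 beats is 35 beats; at 5 beats each that's 7 chords.
D: 16 bars of 7 beats is 112 beats; at 8 beats each that's 14 chords.
E: 18 bars of 7 beats is 126 beats; at 3 beats each that's 42 chords.
Overall: 98 chords over 70 bars → 98/70 = 1.4 chords per bar.

1.4 chords per bar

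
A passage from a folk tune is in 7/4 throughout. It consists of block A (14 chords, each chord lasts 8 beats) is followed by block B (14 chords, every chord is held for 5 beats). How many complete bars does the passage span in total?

A: 14 × 8 = 112 beats = 16 bars.
B: 14 × 5 = 70 beats = 10 bars.
Total: 16 + 10 = 26 bars.

26 bars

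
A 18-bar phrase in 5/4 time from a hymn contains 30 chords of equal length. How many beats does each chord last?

18 bars × 5 beats/bar = 90 beats total.
90 beats ÷ 30 chords = 3 beats per chord.
(That is a dotted half note.)

3 beats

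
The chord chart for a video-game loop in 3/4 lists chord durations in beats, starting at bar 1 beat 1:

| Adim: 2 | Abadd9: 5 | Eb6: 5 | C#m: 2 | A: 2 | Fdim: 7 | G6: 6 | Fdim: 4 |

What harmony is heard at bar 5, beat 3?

Beat 3 of bar 5 is beat (5−1)×3 + 3 = 15 overall.
Running totals: Adim ends at 2, Abadd9 ends at 7, Eb6 ends at 12, C#m ends at 14, A ends at 16.
Beat 15 falls within A.

A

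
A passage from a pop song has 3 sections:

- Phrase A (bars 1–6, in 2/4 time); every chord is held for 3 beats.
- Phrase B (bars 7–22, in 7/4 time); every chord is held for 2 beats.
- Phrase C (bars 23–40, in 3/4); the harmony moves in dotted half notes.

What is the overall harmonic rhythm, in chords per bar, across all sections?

A: 6 bars of 2 beats is 12 beats; at 3 beats each that's 4 chords.
B: 16 bars of 7 beats is 112 beats; at 2 beats each that's 56 chords.
C: 18 bars of 3 beats is 54 beats; at 3 beats each that's 18 chords.
Overall: 78 chords over 40 bars → 78/40 = 1.95 chords per bar.

1.95 chords per bar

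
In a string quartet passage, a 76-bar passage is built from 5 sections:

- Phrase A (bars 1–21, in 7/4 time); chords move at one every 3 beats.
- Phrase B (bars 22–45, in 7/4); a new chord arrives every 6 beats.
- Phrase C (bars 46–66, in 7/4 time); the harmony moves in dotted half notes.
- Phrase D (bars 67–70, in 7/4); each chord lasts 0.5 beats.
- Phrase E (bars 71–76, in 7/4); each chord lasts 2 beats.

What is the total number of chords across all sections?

A: 21 bars × 7 beats = 147 beats; 3 beats/chord → 49 chords.
B: 24 bars × 7 beats = 168 beats; 6 beats/chord → 28 chords.
C: 21 bars × 7 beats = 147 beats; 3 beats/chord → 49 chords.
D: 4 bars × 7 beats = 28 beats; 0.5 beats/chord → 56 chords.
E: 6 bars × 7 beats = 42 beats; 2 beats/chord → 21 chords.
Total: 49 + 28 + 49 + 56 + 21 = 203.

203 chords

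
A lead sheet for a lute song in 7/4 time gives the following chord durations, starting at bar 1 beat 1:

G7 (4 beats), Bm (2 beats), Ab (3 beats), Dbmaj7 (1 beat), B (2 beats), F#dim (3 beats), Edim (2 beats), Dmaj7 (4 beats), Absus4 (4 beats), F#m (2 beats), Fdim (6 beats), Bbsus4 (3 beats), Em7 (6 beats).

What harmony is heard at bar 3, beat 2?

Beat 2 of bar 3 is beat (3−1)×7 + 2 = 16 overall.
Running totals: G7 ends at 4, Bm ends at 6, Ab ends at 9, Dbmaj7 ends at 10, B ends at 12, F#dim ends at 15, Edim ends at 17.
Beat 16 falls within Edim.

Edim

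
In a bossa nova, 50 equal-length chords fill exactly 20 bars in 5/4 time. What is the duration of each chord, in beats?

20 bars × 5 beats/bar = 100 beats total.
100 beats ÷ 50 chords = 2 beats per chord.
(That is a half note.)

2 beats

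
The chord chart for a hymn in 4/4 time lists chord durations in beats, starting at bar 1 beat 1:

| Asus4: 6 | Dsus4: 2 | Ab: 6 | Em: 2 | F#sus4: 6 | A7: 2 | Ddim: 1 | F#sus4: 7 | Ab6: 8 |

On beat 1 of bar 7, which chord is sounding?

Beat 1 of bar 7 is beat (7−1)×4 + 1 = 25 overall.
Running totals: Asus4 ends at 6, Dsus4 ends at 8, Ab ends at 14, Em ends at 16, F#sus4 ends at 22, A7 ends at 24, Ddim ends at 25.
Beat 25 falls within Ddim.

Ddim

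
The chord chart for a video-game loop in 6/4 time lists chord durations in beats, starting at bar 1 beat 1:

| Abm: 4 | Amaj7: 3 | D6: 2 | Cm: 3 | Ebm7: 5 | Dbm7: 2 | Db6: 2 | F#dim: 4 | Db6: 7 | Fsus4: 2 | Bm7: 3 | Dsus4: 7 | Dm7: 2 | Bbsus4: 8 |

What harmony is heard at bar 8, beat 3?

Dm7

Beat 3 of bar 8 is beat (8−1)×6 + 3 = 45 overall.
Running totals: Abm ends at 4, Amaj7 ends at 7, D6 ends at 9, Cm ends at 12, Ebm7 ends at 17, Dbm7 ends at 19, Db6 ends at 21, F#dim ends at 25, Db6 ends at 32, Fsus4 ends at 34, Bm7 ends at 37, Dsus4 ends at 44, Dm7 ends at 46.
Beat 45 falls within Dm7.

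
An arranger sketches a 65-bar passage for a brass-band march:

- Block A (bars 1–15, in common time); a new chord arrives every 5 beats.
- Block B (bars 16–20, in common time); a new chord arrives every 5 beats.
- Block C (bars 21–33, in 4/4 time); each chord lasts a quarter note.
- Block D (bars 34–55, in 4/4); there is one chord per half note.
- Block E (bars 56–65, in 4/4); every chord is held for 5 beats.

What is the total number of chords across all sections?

120 chords

A: 15 bars × 4 beats = 60 beats; 5 beats/chord → 12 chords.
B: 5 bars × 4 beats = 20 beats; 5 beats/chord → 4 chords.
C: 13 bars × 4 beats = 52 beats; 1 beat/chord → 52 chords.
D: 22 bars × 4 beats = 88 beats; 2 beats/chord → 44 chords.
E: 10 bars × 4 beats = 40 beats; 5 beats/chord → 8 chords.
Total: 12 + 4 + 52 + 44 + 8 = 120.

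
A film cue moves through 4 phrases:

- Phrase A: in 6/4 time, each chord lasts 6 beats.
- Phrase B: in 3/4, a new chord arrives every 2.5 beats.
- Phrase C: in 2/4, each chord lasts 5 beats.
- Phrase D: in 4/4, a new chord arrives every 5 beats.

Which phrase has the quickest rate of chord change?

A: 6 beats/bar ÷ 6 beats/chord = 1 chord/bar.
B: 3 beats/bar ÷ 2.5 beats/chord = 1.2 chords/bar.
C: 2 beats/bar ÷ 5 beats/chord = 0.4 chords/bar.
D: 4 beats/bar ÷ 5 beats/chord = 0.8 chords/bar.
Fastest is B at 1.2 chords/bar.

Phrase B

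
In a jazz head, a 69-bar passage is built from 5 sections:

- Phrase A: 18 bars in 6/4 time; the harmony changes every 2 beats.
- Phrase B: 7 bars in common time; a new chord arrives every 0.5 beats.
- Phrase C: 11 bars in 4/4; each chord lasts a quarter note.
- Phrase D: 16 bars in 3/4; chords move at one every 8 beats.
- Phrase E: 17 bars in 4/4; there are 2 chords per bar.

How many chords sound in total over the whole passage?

194 chords

A: 18·6 = 108 beats, 108/2 = 54 chords.
B: 7·4 = 28 beats, 28/0.5 = 56 chords.
C: 11·4 = 44 beats, 44/1 = 44 chords.
D: 16·3 = 48 beats, 48/8 = 6 chords.
E: 17·4 = 68 beats, 68/2 = 34 chords.
Total: 54 + 56 + 44 + 6 + 34 = 194.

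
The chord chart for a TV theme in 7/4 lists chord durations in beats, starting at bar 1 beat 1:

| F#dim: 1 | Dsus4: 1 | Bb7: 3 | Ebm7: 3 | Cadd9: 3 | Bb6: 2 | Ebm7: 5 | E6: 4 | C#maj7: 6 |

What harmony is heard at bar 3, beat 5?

Beat 5 of bar 3 is beat (3−1)×7 + 5 = 19 overall.
Running totals: F#dim ends at 1, Dsus4 ends at 2, Bb7 ends at 5, Ebm7 ends at 8, Cadd9 ends at 11, Bb6 ends at 13, Ebm7 ends at 18, E6 ends at 22.
Beat 19 falls within E6.

E6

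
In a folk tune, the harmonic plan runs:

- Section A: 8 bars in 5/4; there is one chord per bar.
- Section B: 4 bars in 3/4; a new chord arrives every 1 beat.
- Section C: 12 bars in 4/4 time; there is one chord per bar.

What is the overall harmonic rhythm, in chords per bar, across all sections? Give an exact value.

A: 8 × 5 = 40 beats ÷ 5 = 8 chords.
B: 4 × 3 = 12 beats ÷ 1 = 12 chords.
C: 12 × 4 = 48 beats ÷ 4 = 12 chords.
Overall: 32 chords over 24 bars → 32/24 = 4/3 chords per bar.

4/3 chords per bar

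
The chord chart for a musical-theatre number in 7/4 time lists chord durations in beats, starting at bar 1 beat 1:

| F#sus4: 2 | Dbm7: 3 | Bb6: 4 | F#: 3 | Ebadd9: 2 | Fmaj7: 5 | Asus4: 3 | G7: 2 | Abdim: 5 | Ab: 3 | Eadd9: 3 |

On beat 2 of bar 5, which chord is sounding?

Beat 2 of bar 5 is beat (5−1)×7 + 2 = 30 overall.
Running totals: F#sus4 ends at 2, Dbm7 ends at 5, Bb6 ends at 9, F# ends at 12, Ebadd9 ends at 14, Fmaj7 ends at 19, Asus4 ends at 22, G7 ends at 24, Abdim ends at 29, Ab ends at 32.
Beat 30 falls within Ab.

Ab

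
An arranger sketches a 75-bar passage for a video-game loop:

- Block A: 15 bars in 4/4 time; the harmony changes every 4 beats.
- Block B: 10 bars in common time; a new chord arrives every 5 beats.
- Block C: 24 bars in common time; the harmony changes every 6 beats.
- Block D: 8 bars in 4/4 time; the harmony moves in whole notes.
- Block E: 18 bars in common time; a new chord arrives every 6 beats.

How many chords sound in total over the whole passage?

59 chords

A: 15 bars × 4 beats = 60 beats; 4 beats/chord → 15 chords.
B: 10 bars × 4 beats = 40 beats; 5 beats/chord → 8 chords.
C: 24 bars × 4 beats = 96 beats; 6 beats/chord → 16 chords.
D: 8 bars × 4 beats = 32 beats; 4 beats/chord → 8 chords.
E: 18 bars × 4 beats = 72 beats; 6 beats/chord → 12 chords.
Total: 15 + 8 + 16 + 8 + 12 = 59.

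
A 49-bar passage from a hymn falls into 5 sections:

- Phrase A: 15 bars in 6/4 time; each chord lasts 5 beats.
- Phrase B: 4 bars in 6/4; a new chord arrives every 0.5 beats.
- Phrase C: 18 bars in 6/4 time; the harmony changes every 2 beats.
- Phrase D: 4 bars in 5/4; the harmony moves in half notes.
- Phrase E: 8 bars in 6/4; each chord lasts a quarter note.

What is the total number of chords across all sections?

A: 15 bars × 6 beats = 90 beats; 5 beats/chord → 18 chords.
B: 4 bars × 6 beats = 24 beats; 0.5 beats/chord → 48 chords.
C: 18 bars × 6 beats = 108 beats; 2 beats/chord → 54 chords.
D: 4 bars × 5 beats = 20 beats; 2 beats/chord → 10 chords.
E: 8 bars × 6 beats = 48 beats; 1 beat/chord → 48 chords.
Total: 18 + 48 + 54 + 10 + 48 = 178.

178 chords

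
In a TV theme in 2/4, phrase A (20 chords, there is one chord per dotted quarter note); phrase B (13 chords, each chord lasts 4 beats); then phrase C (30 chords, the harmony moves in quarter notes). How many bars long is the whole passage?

56 bars

A: 20 × 1.5 = 30 beats = 15 bars.
B: 13 × 4 = 52 beats = 26 bars.
C: 30 × 1 = 30 beats = 15 bars.
Total: 15 + 26 + 15 = 56 bars.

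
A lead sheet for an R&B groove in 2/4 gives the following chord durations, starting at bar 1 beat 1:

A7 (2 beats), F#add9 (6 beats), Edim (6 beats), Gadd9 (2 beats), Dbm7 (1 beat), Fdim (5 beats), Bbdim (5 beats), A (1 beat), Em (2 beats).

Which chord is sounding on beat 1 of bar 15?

Beat 1 of bar 15 is beat (15−1)×2 + 1 = 29 overall.
Running totals: A7 ends at 2, F#add9 ends at 8, Edim ends at 14, Gadd9 ends at 16, Dbm7 ends at 17, Fdim ends at 22, Bbdim ends at 27, A ends at 28, Em ends at 30.
Beat 29 falls within Em.

Em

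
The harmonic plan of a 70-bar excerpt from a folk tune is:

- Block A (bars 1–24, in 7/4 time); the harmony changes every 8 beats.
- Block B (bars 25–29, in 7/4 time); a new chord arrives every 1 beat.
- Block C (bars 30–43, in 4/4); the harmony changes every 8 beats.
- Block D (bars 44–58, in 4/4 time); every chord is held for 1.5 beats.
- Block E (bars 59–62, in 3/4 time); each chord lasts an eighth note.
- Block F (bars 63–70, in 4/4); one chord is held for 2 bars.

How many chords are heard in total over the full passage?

131 chords

A: 24·7 = 168 beats, 168/8 = 21 chords.
B: 5·7 = 35 beats, 35/1 = 35 chords.
C: 14·4 = 56 beats, 56/8 = 7 chords.
D: 15·4 = 60 beats, 60/1.5 = 40 chords.
E: 4·3 = 12 beats, 12/0.5 = 24 chords.
F: 8·4 = 32 beats, 32/8 = 4 chords.
Total: 21 + 35 + 7 + 40 + 24 + 4 = 131.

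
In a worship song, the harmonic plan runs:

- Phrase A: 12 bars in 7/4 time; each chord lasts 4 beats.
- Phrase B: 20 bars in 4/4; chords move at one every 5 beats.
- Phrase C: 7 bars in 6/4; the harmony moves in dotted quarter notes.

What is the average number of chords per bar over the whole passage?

5/3 chords per bar

A: 12 bars of 7 beats is 84 beats; at 4 beats each that's 21 chords.
B: 20 bars of 4 beats is 80 beats; at 5 beats each that's 16 chords.
C: 7 bars of 6 beats is 42 beats; at 1.5 beats each that's 28 chords.
Overall: 65 chords over 39 bars → 65/39 = 5/3 chords per bar.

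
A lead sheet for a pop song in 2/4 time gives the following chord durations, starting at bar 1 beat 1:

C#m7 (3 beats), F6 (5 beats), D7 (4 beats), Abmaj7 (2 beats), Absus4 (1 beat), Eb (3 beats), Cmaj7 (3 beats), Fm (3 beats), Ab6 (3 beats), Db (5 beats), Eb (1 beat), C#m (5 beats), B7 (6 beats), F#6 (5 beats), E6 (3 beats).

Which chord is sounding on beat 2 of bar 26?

Beat 2 of bar 26 is beat (26−1)×2 + 2 = 52 overall.
Running totals: C#m7 ends at 3, F6 ends at 8, D7 ends at 12, Abmaj7 ends at 14, Absus4 ends at 15, Eb ends at 18, Cmaj7 ends at 21, Fm ends at 24, Ab6 ends at 27, Db ends at 32, Eb ends at 33, C#m ends at 38, B7 ends at 44, F#6 ends at 49, E6 ends at 52.
Beat 52 falls within E6.

E6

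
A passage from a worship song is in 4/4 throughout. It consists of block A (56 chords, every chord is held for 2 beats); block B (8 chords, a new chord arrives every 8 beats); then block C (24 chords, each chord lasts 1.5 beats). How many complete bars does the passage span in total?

53 bars

A: 56 × 2 = 112 beats = 28 bars.
B: 8 × 8 = 64 beats = 16 bars.
C: 24 × 1.5 = 36 beats = 9 bars.
Total: 28 + 16 + 9 = 53 bars.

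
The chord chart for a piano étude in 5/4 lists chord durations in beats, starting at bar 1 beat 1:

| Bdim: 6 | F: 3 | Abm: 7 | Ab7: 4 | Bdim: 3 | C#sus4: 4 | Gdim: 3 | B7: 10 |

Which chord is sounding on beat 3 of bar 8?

B7

Beat 3 of bar 8 is beat (8−1)×5 + 3 = 38 overall.
Running totals: Bdim ends at 6, F ends at 9, Abm ends at 16, Ab7 ends at 20, Bdim ends at 23, C#sus4 ends at 27, Gdim ends at 30, B7 ends at 40.
Beat 38 falls within B7.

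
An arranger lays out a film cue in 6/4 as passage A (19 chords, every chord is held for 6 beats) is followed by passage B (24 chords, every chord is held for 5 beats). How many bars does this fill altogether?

A: 19 × 6 = 114 beats = 19 bars.
B: 24 × 5 = 120 beats = 20 bars.
Total: 19 + 20 = 39 bars.

39 bars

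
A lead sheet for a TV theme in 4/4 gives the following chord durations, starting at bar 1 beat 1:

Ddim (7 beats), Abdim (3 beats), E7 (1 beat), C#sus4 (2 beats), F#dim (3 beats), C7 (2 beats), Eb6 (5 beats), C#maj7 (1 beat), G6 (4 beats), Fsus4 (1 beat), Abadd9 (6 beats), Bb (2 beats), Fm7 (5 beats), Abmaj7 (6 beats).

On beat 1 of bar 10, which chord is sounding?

Bb

Beat 1 of bar 10 is beat (10−1)×4 + 1 = 37 overall.
Running totals: Ddim ends at 7, Abdim ends at 10, E7 ends at 11, C#sus4 ends at 13, F#dim ends at 16, C7 ends at 18, Eb6 ends at 23, C#maj7 ends at 24, G6 ends at 28, Fsus4 ends at 29, Abadd9 ends at 35, Bb ends at 37.
Beat 37 falls within Bb.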